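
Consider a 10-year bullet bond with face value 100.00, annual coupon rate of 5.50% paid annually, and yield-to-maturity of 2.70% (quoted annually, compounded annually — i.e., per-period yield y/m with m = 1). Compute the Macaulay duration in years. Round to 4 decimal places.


Answer: Macaulay duration = 8.1904 years

Derivation:
Coupon per period c = face * coupon_rate / m = 5.500000
Periods per year m = 1; per-period yield y/m = 0.027000
Number of cashflows N = 10
Cashflows (t years, CF_t, discount factor 1/(1+y/m)^(m*t), PV):
  t = 1.0000: CF_t = 5.500000, DF = 0.973710, PV = 5.355404
  t = 2.0000: CF_t = 5.500000, DF = 0.948111, PV = 5.214610
  t = 3.0000: CF_t = 5.500000, DF = 0.923185, PV = 5.077517
  t = 4.0000: CF_t = 5.500000, DF = 0.898914, PV = 4.944028
  t = 5.0000: CF_t = 5.500000, DF = 0.875282, PV = 4.814049
  t = 6.0000: CF_t = 5.500000, DF = 0.852270, PV = 4.687486
  t = 7.0000: CF_t = 5.500000, DF = 0.829864, PV = 4.564252
  t = 8.0000: CF_t = 5.500000, DF = 0.808047, PV = 4.444257
  t = 9.0000: CF_t = 5.500000, DF = 0.786803, PV = 4.327417
  t = 10.0000: CF_t = 105.500000, DF = 0.766118, PV = 80.825430
Price P = sum_t PV_t = 124.254448
Macaulay numerator sum_t t * PV_t:
  t * PV_t at t = 1.0000: 5.355404
  t * PV_t at t = 2.0000: 10.429219
  t * PV_t at t = 3.0000: 15.232550
  t * PV_t at t = 4.0000: 19.776112
  t * PV_t at t = 5.0000: 24.070243
  t * PV_t at t = 6.0000: 28.124919
  t * PV_t at t = 7.0000: 31.949762
  t * PV_t at t = 8.0000: 35.554054
  t * PV_t at t = 9.0000: 38.946749
  t * PV_t at t = 10.0000: 808.254300
Macaulay duration D = (sum_t t * PV_t) / P = 1017.693311 / 124.254448 = 8.190397


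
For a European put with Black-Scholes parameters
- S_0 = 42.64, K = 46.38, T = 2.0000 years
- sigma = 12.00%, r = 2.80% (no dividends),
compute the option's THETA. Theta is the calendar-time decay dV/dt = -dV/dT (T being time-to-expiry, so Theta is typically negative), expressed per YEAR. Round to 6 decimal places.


d1 = -0.0805839628; d2 = -0.2502895903
phi(d1) = 0.3976490603; exp(-qT) = 1.0000000000; exp(-rT) = 0.9455391359
Theta = -S*exp(-qT)*phi(d1)*sigma/(2*sqrt(T)) + r*K*exp(-rT)*N(-d2) - q*S*exp(-qT)*N(-d1)
N(-d1) = 0.5321135897; N(-d2) = 0.5988182970; sqrt(T) = 1.4142135624
Term 1 = -42.6400 * 1.0000000000 * 0.3976490603 * 0.1200 / (2 * 1.4142135624) = -0.7193717999
Term 2 = 0.0280 * 46.3800 * 0.9455391359 * 0.5988182970 = 0.7352979353
Term 3 = 0 (no dividend yield, q = 0)
Theta = -0.7193717999 + (0.7352979353) + (0.0000000000) = 0.015926

Answer: Theta = 0.015926


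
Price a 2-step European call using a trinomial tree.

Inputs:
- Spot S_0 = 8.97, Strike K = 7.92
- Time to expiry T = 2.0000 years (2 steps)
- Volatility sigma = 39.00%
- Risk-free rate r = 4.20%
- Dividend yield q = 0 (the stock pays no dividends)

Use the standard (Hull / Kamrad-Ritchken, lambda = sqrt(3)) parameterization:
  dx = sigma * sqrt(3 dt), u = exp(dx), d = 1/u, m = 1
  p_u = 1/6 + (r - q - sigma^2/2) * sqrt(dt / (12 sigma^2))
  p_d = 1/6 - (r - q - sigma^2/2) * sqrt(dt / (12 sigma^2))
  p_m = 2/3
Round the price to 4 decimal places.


dt = T/N = 1.000000; dx = sigma*sqrt(3*dt) = 0.675500
u = exp(dx) = 1.965015; d = 1/u = 0.508902
p_u = 0.141463, p_m = 0.666667, p_d = 0.191870
Discount per step: exp(-r*dt) = 0.958870
Stock lattice S(k, j) with j the centered position index:
  k=0: S(0,+0) = 8.9700
  k=1: S(1,-1) = 4.5649; S(1,+0) = 8.9700; S(1,+1) = 17.6262
  k=2: S(2,-2) = 2.3231; S(2,-1) = 4.5649; S(2,+0) = 8.9700; S(2,+1) = 17.6262; S(2,+2) = 34.6357
Terminal payoffs V(N, j) = max(S_T - K, 0):
  V(2,-2) = 0.000000; V(2,-1) = 0.000000; V(2,+0) = 1.050000; V(2,+1) = 9.706183; V(2,+2) = 26.715713
Backward induction: V(k, j) = exp(-r*dt) * [p_u * V(k+1, j+1) + p_m * V(k+1, j) + p_d * V(k+1, j-1)]
  V(1,-1) = exp(-r*dt) * [p_u*1.050000 + p_m*0.000000 + p_d*0.000000] = 0.142427
  V(1,+0) = exp(-r*dt) * [p_u*9.706183 + p_m*1.050000 + p_d*0.000000] = 1.987801
  V(1,+1) = exp(-r*dt) * [p_u*26.715713 + p_m*9.706183 + p_d*1.050000] = 10.021666
  V(0,+0) = exp(-r*dt) * [p_u*10.021666 + p_m*1.987801 + p_d*0.142427] = 2.656284

Answer: Price = V(0,0) = 2.6563


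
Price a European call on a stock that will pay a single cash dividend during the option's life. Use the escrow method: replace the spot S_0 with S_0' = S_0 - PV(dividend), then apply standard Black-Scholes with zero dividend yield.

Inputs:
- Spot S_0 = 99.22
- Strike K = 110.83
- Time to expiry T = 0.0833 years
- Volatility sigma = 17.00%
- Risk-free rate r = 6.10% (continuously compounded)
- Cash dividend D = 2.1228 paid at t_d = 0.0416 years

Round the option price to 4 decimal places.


PV(D) = D * exp(-r * t_d) = 2.1228 * 0.99746562 = 2.11742001
S_0' = S_0 - PV(D) = 99.2200 - 2.11742001 = 97.10257999
d1 = (ln(S_0'/K) + (r + sigma^2/2)*T) / (sigma*sqrt(T)) = -2.56689444
d2 = d1 - sigma*sqrt(T) = -2.61595940
exp(-rT) = 0.99493159
N(d1) = 0.00513069; N(d2) = 0.00444886
C = S_0' * N(d1) - K * exp(-rT) * N(d2) = 97.10257999 * 0.00513069 - 110.8300 * 0.99493159 * 0.00444886 = 0.0076

Answer: Price = 0.0076


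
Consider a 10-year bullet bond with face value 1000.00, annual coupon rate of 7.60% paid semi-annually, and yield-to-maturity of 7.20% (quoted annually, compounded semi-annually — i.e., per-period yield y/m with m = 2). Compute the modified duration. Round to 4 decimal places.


Coupon per period c = face * coupon_rate / m = 38.000000
Periods per year m = 2; per-period yield y/m = 0.036000
Number of cashflows N = 20
Cashflows (t years, CF_t, discount factor 1/(1+y/m)^(m*t), PV):
  t = 0.5000: CF_t = 38.000000, DF = 0.965251, PV = 36.679537
  t = 1.0000: CF_t = 38.000000, DF = 0.931709, PV = 35.404958
  t = 1.5000: CF_t = 38.000000, DF = 0.899333, PV = 34.174670
  t = 2.0000: CF_t = 38.000000, DF = 0.868082, PV = 32.987133
  t = 2.5000: CF_t = 38.000000, DF = 0.837917, PV = 31.840862
  t = 3.0000: CF_t = 38.000000, DF = 0.808801, PV = 30.734423
  t = 3.5000: CF_t = 38.000000, DF = 0.780696, PV = 29.666431
  t = 4.0000: CF_t = 38.000000, DF = 0.753567, PV = 28.635552
  t = 4.5000: CF_t = 38.000000, DF = 0.727381, PV = 27.640494
  t = 5.0000: CF_t = 38.000000, DF = 0.702106, PV = 26.680013
  t = 5.5000: CF_t = 38.000000, DF = 0.677708, PV = 25.752909
  t = 6.0000: CF_t = 38.000000, DF = 0.654158, PV = 24.858020
  t = 6.5000: CF_t = 38.000000, DF = 0.631427, PV = 23.994228
  t = 7.0000: CF_t = 38.000000, DF = 0.609486, PV = 23.160451
  t = 7.5000: CF_t = 38.000000, DF = 0.588307, PV = 22.355648
  t = 8.0000: CF_t = 38.000000, DF = 0.567863, PV = 21.578811
  t = 8.5000: CF_t = 38.000000, DF = 0.548131, PV = 20.828968
  t = 9.0000: CF_t = 38.000000, DF = 0.529084, PV = 20.105182
  t = 9.5000: CF_t = 38.000000, DF = 0.510699, PV = 19.406546
  t = 10.0000: CF_t = 1038.000000, DF = 0.492952, PV = 511.684481
Price P = sum_t PV_t = 1028.169317
First compute Macaulay numerator sum_t t * PV_t:
  t * PV_t at t = 0.5000: 18.339768
  t * PV_t at t = 1.0000: 35.404958
  t * PV_t at t = 1.5000: 51.262005
  t * PV_t at t = 2.0000: 65.974267
  t * PV_t at t = 2.5000: 79.602156
  t * PV_t at t = 3.0000: 92.203269
  t * PV_t at t = 3.5000: 103.832510
  t * PV_t at t = 4.0000: 114.542206
  t * PV_t at t = 4.5000: 124.382222
  t * PV_t at t = 5.0000: 133.400067
  t * PV_t at t = 5.5000: 141.640998
  t * PV_t at t = 6.0000: 149.148120
  t * PV_t at t = 6.5000: 155.962480
  t * PV_t at t = 7.0000: 162.123160
  t * PV_t at t = 7.5000: 167.667361
  t * PV_t at t = 8.0000: 172.630488
  t * PV_t at t = 8.5000: 177.046229
  t * PV_t at t = 9.0000: 180.946634
  t * PV_t at t = 9.5000: 184.362186
  t * PV_t at t = 10.0000: 5116.844810
Macaulay duration D = 7427.315893 / 1028.169317 = 7.223826
Modified duration = D / (1 + y/m) = 7.223826 / (1 + 0.036000) = 6.972805

Answer: Modified duration = 6.9728


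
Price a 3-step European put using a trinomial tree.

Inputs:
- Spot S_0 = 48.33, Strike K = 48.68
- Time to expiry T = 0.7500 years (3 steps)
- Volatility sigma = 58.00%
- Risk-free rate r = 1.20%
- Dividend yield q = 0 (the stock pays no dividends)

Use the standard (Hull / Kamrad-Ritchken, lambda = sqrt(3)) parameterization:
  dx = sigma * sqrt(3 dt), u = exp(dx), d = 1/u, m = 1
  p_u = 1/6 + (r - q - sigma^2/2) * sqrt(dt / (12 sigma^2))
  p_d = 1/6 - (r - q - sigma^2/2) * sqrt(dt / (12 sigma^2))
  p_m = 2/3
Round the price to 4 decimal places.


dt = T/N = 0.250000; dx = sigma*sqrt(3*dt) = 0.502295
u = exp(dx) = 1.652509; d = 1/u = 0.605140
p_u = 0.127795, p_m = 0.666667, p_d = 0.205538
Discount per step: exp(-r*dt) = 0.997004
Stock lattice S(k, j) with j the centered position index:
  k=0: S(0,+0) = 48.3300
  k=1: S(1,-1) = 29.2464; S(1,+0) = 48.3300; S(1,+1) = 79.8658
  k=2: S(2,-2) = 17.6982; S(2,-1) = 29.2464; S(2,+0) = 48.3300; S(2,+1) = 79.8658; S(2,+2) = 131.9789
  k=3: S(3,-3) = 10.7099; S(3,-2) = 17.6982; S(3,-1) = 29.2464; S(3,+0) = 48.3300; S(3,+1) = 79.8658; S(3,+2) = 131.9789; S(3,+3) = 218.0963
Terminal payoffs V(N, j) = max(K - S_T, 0):
  V(3,-3) = 37.970103; V(3,-2) = 30.981799; V(3,-1) = 19.433563; V(3,+0) = 0.350000; V(3,+1) = 0.000000; V(3,+2) = 0.000000; V(3,+3) = 0.000000
Backward induction: V(k, j) = exp(-r*dt) * [p_u * V(k+1, j+1) + p_m * V(k+1, j) + p_d * V(k+1, j-1)]
  V(2,-2) = exp(-r*dt) * [p_u*19.433563 + p_m*30.981799 + p_d*37.970103] = 30.849667
  V(2,-1) = exp(-r*dt) * [p_u*0.350000 + p_m*19.433563 + p_d*30.981799] = 19.310364
  V(2,+0) = exp(-r*dt) * [p_u*0.000000 + p_m*0.350000 + p_d*19.433563] = 4.215010
  V(2,+1) = exp(-r*dt) * [p_u*0.000000 + p_m*0.000000 + p_d*0.350000] = 0.071723
  V(2,+2) = exp(-r*dt) * [p_u*0.000000 + p_m*0.000000 + p_d*0.000000] = 0.000000
  V(1,-1) = exp(-r*dt) * [p_u*4.215010 + p_m*19.310364 + p_d*30.849667] = 19.693850
  V(1,+0) = exp(-r*dt) * [p_u*0.071723 + p_m*4.215010 + p_d*19.310364] = 6.767857
  V(1,+1) = exp(-r*dt) * [p_u*0.000000 + p_m*0.071723 + p_d*4.215010] = 0.911423
  V(0,+0) = exp(-r*dt) * [p_u*0.911423 + p_m*6.767857 + p_d*19.693850] = 8.650230

Answer: Price = V(0,0) = 8.6502


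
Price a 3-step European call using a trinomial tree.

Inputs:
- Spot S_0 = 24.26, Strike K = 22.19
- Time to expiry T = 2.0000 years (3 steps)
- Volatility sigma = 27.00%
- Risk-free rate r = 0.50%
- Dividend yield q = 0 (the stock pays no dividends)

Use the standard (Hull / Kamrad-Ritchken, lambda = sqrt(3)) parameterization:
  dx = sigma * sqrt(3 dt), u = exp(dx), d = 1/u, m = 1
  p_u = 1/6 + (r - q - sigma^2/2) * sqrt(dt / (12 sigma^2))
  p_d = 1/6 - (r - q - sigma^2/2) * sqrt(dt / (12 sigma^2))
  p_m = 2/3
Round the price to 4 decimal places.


dt = T/N = 0.666667; dx = sigma*sqrt(3*dt) = 0.381838
u = exp(dx) = 1.464974; d = 1/u = 0.682606
p_u = 0.139212, p_m = 0.666667, p_d = 0.194122
Discount per step: exp(-r*dt) = 0.996672
Stock lattice S(k, j) with j the centered position index:
  k=0: S(0,+0) = 24.2600
  k=1: S(1,-1) = 16.5600; S(1,+0) = 24.2600; S(1,+1) = 35.5403
  k=2: S(2,-2) = 11.3040; S(2,-1) = 16.5600; S(2,+0) = 24.2600; S(2,+1) = 35.5403; S(2,+2) = 52.0656
  k=3: S(3,-3) = 7.7162; S(3,-2) = 11.3040; S(3,-1) = 16.5600; S(3,+0) = 24.2600; S(3,+1) = 35.5403; S(3,+2) = 52.0656; S(3,+3) = 76.2747
Terminal payoffs V(N, j) = max(S_T - K, 0):
  V(3,-3) = 0.000000; V(3,-2) = 0.000000; V(3,-1) = 0.000000; V(3,+0) = 2.070000; V(3,+1) = 13.350275; V(3,+2) = 29.875588; V(3,+3) = 54.084745
Backward induction: V(k, j) = exp(-r*dt) * [p_u * V(k+1, j+1) + p_m * V(k+1, j) + p_d * V(k+1, j-1)]
  V(2,-2) = exp(-r*dt) * [p_u*0.000000 + p_m*0.000000 + p_d*0.000000] = 0.000000
  V(2,-1) = exp(-r*dt) * [p_u*2.070000 + p_m*0.000000 + p_d*0.000000] = 0.287209
  V(2,+0) = exp(-r*dt) * [p_u*13.350275 + p_m*2.070000 + p_d*0.000000] = 3.227738
  V(2,+1) = exp(-r*dt) * [p_u*29.875588 + p_m*13.350275 + p_d*2.070000] = 13.416252
  V(2,+2) = exp(-r*dt) * [p_u*54.084745 + p_m*29.875588 + p_d*13.350275] = 29.937906
  V(1,-1) = exp(-r*dt) * [p_u*3.227738 + p_m*0.287209 + p_d*0.000000] = 0.638679
  V(1,+0) = exp(-r*dt) * [p_u*13.416252 + p_m*3.227738 + p_d*0.287209] = 4.061716
  V(1,+1) = exp(-r*dt) * [p_u*29.937906 + p_m*13.416252 + p_d*3.227738] = 13.692730
  V(0,+0) = exp(-r*dt) * [p_u*13.692730 + p_m*4.061716 + p_d*0.638679] = 4.722214

Answer: Price = V(0,0) = 4.7222


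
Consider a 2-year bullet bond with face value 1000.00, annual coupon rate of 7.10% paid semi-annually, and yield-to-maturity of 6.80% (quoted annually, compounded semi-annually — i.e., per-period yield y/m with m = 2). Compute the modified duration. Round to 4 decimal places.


Answer: Modified duration = 1.8373

Derivation:
Coupon per period c = face * coupon_rate / m = 35.500000
Periods per year m = 2; per-period yield y/m = 0.034000
Number of cashflows N = 4
Cashflows (t years, CF_t, discount factor 1/(1+y/m)^(m*t), PV):
  t = 0.5000: CF_t = 35.500000, DF = 0.967118, PV = 34.332689
  t = 1.0000: CF_t = 35.500000, DF = 0.935317, PV = 33.203761
  t = 1.5000: CF_t = 35.500000, DF = 0.904562, PV = 32.111954
  t = 2.0000: CF_t = 1035.500000, DF = 0.874818, PV = 905.874320
Price P = sum_t PV_t = 1005.522723
First compute Macaulay numerator sum_t t * PV_t:
  t * PV_t at t = 0.5000: 17.166344
  t * PV_t at t = 1.0000: 33.203761
  t * PV_t at t = 1.5000: 48.167931
  t * PV_t at t = 2.0000: 1811.748639
Macaulay duration D = 1910.286676 / 1005.522723 = 1.899795
Modified duration = D / (1 + y/m) = 1.899795 / (1 + 0.034000) = 1.837326


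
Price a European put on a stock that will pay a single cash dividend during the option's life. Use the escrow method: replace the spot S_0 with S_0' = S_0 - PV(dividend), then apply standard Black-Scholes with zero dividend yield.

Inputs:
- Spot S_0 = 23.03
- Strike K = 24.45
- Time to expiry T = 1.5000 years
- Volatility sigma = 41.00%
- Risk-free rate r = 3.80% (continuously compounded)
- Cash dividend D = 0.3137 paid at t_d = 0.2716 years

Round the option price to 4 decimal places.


Answer: Price = 4.7315

Derivation:
PV(D) = D * exp(-r * t_d) = 0.3137 * 0.98973228 = 0.31047902
S_0' = S_0 - PV(D) = 23.0300 - 0.31047902 = 22.71952098
d1 = (ln(S_0'/K) + (r + sigma^2/2)*T) / (sigma*sqrt(T)) = 0.21840147
d2 = d1 - sigma*sqrt(T) = -0.28374392
exp(-rT) = 0.94459407
N(-d1) = 0.41355816; N(-d2) = 0.61169668
P = K * exp(-rT) * N(-d2) - S_0' * N(-d1) = 24.4500 * 0.94459407 * 0.61169668 - 22.71952098 * 0.41355816 = 4.7315


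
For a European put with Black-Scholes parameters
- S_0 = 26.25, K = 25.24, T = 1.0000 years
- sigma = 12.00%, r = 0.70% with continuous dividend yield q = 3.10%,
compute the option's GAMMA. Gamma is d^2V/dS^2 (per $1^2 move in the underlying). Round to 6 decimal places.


Answer: Gamma = 0.120655

Derivation:
d1 = 0.1869662614; d2 = 0.0669662614
phi(d1) = 0.3920300733; exp(-qT) = 0.9694755731; exp(-rT) = 0.9930244429
Gamma = exp(-qT) * phi(d1) / (S * sigma * sqrt(T)) = 0.9694755731 * 0.3920300733 / (26.2500 * 0.1200 * 1.0000000000) = 0.120655


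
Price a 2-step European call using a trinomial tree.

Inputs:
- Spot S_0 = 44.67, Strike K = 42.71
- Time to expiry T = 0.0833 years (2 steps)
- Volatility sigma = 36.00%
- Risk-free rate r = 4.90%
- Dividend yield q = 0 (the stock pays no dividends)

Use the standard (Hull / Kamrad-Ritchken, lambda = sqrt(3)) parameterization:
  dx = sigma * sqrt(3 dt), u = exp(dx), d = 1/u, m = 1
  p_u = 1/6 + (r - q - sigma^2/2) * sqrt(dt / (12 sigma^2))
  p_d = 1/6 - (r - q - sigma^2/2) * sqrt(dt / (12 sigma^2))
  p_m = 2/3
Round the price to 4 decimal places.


dt = T/N = 0.041650; dx = sigma*sqrt(3*dt) = 0.127254
u = exp(dx) = 1.135705; d = 1/u = 0.880510
p_u = 0.164081, p_m = 0.666667, p_d = 0.169252
Discount per step: exp(-r*dt) = 0.997961
Stock lattice S(k, j) with j the centered position index:
  k=0: S(0,+0) = 44.6700
  k=1: S(1,-1) = 39.3324; S(1,+0) = 44.6700; S(1,+1) = 50.7320
  k=2: S(2,-2) = 34.6326; S(2,-1) = 39.3324; S(2,+0) = 44.6700; S(2,+1) = 50.7320; S(2,+2) = 57.6165
Terminal payoffs V(N, j) = max(S_T - K, 0):
  V(2,-2) = 0.000000; V(2,-1) = 0.000000; V(2,+0) = 1.960000; V(2,+1) = 8.021950; V(2,+2) = 14.906539
Backward induction: V(k, j) = exp(-r*dt) * [p_u * V(k+1, j+1) + p_m * V(k+1, j) + p_d * V(k+1, j-1)]
  V(1,-1) = exp(-r*dt) * [p_u*1.960000 + p_m*0.000000 + p_d*0.000000] = 0.320943
  V(1,+0) = exp(-r*dt) * [p_u*8.021950 + p_m*1.960000 + p_d*0.000000] = 2.617569
  V(1,+1) = exp(-r*dt) * [p_u*14.906539 + p_m*8.021950 + p_d*1.960000] = 8.109015
  V(0,+0) = exp(-r*dt) * [p_u*8.109015 + p_m*2.617569 + p_d*0.320943] = 3.123520

Answer: Price = V(0,0) = 3.1235


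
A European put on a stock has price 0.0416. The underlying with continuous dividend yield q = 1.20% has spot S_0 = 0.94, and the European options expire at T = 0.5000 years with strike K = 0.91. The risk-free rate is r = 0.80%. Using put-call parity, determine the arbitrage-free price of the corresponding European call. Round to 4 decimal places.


Answer: Call price = 0.0696

Derivation:
Put-call parity: C - P = S_0 * exp(-qT) - K * exp(-rT).
S_0 * exp(-qT) = 0.9400 * 0.99401796 = 0.93437689
K * exp(-rT) = 0.9100 * 0.99600799 = 0.90636727
C = P + S*exp(-qT) - K*exp(-rT)
C = 0.0416 + 0.93437689 - 0.90636727 = 0.0696


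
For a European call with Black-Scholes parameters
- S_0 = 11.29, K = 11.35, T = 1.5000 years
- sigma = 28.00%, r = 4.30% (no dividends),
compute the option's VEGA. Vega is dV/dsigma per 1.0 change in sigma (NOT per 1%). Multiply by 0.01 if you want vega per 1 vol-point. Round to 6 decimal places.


Answer: Vega = 5.199233

Derivation:
d1 = 0.3440939211; d2 = 0.0011653571
phi(d1) = 0.3760102609; exp(-qT) = 1.0000000000; exp(-rT) = 0.9375361143
Vega = S * exp(-qT) * phi(d1) * sqrt(T) = 11.2900 * 1.0000000000 * 0.3760102609 * 1.2247448714 = 5.199233


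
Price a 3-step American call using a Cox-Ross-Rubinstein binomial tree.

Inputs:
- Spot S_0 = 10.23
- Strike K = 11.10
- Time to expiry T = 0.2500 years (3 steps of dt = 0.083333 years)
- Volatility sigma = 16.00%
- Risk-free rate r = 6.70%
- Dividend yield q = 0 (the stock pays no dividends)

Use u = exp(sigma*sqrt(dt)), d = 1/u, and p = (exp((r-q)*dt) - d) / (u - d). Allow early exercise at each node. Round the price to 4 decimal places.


dt = T/N = 0.083333
u = exp(sigma*sqrt(dt)) = 1.047271; d = 1/u = 0.954862
p = (exp((r-q)*dt) - d) / (u - d) = 0.549044
Discount per step: exp(-r*dt) = 0.994432
Stock lattice S(k, i) with i counting down-moves:
  k=0: S(0,0) = 10.2300
  k=1: S(1,0) = 10.7136; S(1,1) = 9.7682
  k=2: S(2,0) = 11.2200; S(2,1) = 10.2300; S(2,2) = 9.3273
  k=3: S(3,0) = 11.7504; S(3,1) = 10.7136; S(3,2) = 9.7682; S(3,3) = 8.9063
Terminal payoffs V(N, i) = max(S_T - K, 0):
  V(3,0) = 0.650416; V(3,1) = 0.000000; V(3,2) = 0.000000; V(3,3) = 0.000000
Backward induction: V(k, i) = exp(-r*dt) * [p * V(k+1, i) + (1-p) * V(k+1, i+1)]; then take max(V_cont, immediate exercise) for American.
  V(2,0) = exp(-r*dt) * [p*0.650416 + (1-p)*0.000000] = 0.355119; exercise = 0.120031; V(2,0) = max -> 0.355119
  V(2,1) = exp(-r*dt) * [p*0.000000 + (1-p)*0.000000] = 0.000000; exercise = 0.000000; V(2,1) = max -> 0.000000
  V(2,2) = exp(-r*dt) * [p*0.000000 + (1-p)*0.000000] = 0.000000; exercise = 0.000000; V(2,2) = max -> 0.000000
  V(1,0) = exp(-r*dt) * [p*0.355119 + (1-p)*0.000000] = 0.193890; exercise = 0.000000; V(1,0) = max -> 0.193890
  V(1,1) = exp(-r*dt) * [p*0.000000 + (1-p)*0.000000] = 0.000000; exercise = 0.000000; V(1,1) = max -> 0.000000
  V(0,0) = exp(-r*dt) * [p*0.193890 + (1-p)*0.000000] = 0.105861; exercise = 0.000000; V(0,0) = max -> 0.105861

Answer: Price = V(0,0) = 0.1059


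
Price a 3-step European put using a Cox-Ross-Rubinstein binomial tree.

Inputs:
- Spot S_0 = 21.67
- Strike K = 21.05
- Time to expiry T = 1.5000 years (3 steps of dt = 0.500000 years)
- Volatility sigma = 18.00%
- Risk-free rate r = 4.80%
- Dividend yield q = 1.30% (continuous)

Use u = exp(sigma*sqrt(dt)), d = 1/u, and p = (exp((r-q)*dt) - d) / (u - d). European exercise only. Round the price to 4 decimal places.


dt = T/N = 0.500000
u = exp(sigma*sqrt(dt)) = 1.135734; d = 1/u = 0.880488
p = (exp((r-q)*dt) - d) / (u - d) = 0.537388
Discount per step: exp(-r*dt) = 0.976286
Stock lattice S(k, i) with i counting down-moves:
  k=0: S(0,0) = 21.6700
  k=1: S(1,0) = 24.6114; S(1,1) = 19.0802
  k=2: S(2,0) = 27.9520; S(2,1) = 21.6700; S(2,2) = 16.7999
  k=3: S(3,0) = 31.7460; S(3,1) = 24.6114; S(3,2) = 19.0802; S(3,3) = 14.7921
Terminal payoffs V(N, i) = max(K - S_T, 0):
  V(3,0) = 0.000000; V(3,1) = 0.000000; V(3,2) = 1.969830; V(3,3) = 6.257931
Backward induction: V(k, i) = exp(-r*dt) * [p * V(k+1, i) + (1-p) * V(k+1, i+1)].
  V(2,0) = exp(-r*dt) * [p*0.000000 + (1-p)*0.000000] = 0.000000
  V(2,1) = exp(-r*dt) * [p*0.000000 + (1-p)*1.969830] = 0.889657
  V(2,2) = exp(-r*dt) * [p*1.969830 + (1-p)*6.257931] = 3.859802
  V(1,0) = exp(-r*dt) * [p*0.000000 + (1-p)*0.889657] = 0.401806
  V(1,1) = exp(-r*dt) * [p*0.889657 + (1-p)*3.859802] = 2.210001
  V(0,0) = exp(-r*dt) * [p*0.401806 + (1-p)*2.210001] = 1.208934

Answer: Price = V(0,0) = 1.2089


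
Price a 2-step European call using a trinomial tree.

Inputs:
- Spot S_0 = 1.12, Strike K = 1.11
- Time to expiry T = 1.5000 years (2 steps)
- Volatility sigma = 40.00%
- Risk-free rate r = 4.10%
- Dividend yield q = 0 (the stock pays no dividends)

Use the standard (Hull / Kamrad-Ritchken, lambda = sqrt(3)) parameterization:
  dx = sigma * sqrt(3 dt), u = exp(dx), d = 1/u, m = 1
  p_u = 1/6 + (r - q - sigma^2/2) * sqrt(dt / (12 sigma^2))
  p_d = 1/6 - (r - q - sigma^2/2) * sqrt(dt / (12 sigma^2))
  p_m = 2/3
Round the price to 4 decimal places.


Answer: Price = V(0,0) = 0.2204

Derivation:
dt = T/N = 0.750000; dx = sigma*sqrt(3*dt) = 0.600000
u = exp(dx) = 1.822119; d = 1/u = 0.548812
p_u = 0.142292, p_m = 0.666667, p_d = 0.191042
Discount per step: exp(-r*dt) = 0.969718
Stock lattice S(k, j) with j the centered position index:
  k=0: S(0,+0) = 1.1200
  k=1: S(1,-1) = 0.6147; S(1,+0) = 1.1200; S(1,+1) = 2.0408
  k=2: S(2,-2) = 0.3373; S(2,-1) = 0.6147; S(2,+0) = 1.1200; S(2,+1) = 2.0408; S(2,+2) = 3.7185
Terminal payoffs V(N, j) = max(S_T - K, 0):
  V(2,-2) = 0.000000; V(2,-1) = 0.000000; V(2,+0) = 0.010000; V(2,+1) = 0.930773; V(2,+2) = 2.608531
Backward induction: V(k, j) = exp(-r*dt) * [p_u * V(k+1, j+1) + p_m * V(k+1, j) + p_d * V(k+1, j-1)]
  V(1,-1) = exp(-r*dt) * [p_u*0.010000 + p_m*0.000000 + p_d*0.000000] = 0.001380
  V(1,+0) = exp(-r*dt) * [p_u*0.930773 + p_m*0.010000 + p_d*0.000000] = 0.134895
  V(1,+1) = exp(-r*dt) * [p_u*2.608531 + p_m*0.930773 + p_d*0.010000] = 0.963510
  V(0,+0) = exp(-r*dt) * [p_u*0.963510 + p_m*0.134895 + p_d*0.001380] = 0.220410


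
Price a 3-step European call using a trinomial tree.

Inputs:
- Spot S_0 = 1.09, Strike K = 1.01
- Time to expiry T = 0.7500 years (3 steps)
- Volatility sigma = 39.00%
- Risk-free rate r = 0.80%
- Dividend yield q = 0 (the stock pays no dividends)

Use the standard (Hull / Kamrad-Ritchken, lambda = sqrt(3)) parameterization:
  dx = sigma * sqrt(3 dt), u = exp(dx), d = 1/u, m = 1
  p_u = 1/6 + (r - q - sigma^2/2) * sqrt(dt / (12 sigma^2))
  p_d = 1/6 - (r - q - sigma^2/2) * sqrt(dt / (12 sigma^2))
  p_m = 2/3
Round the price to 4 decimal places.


Answer: Price = V(0,0) = 0.1859

Derivation:
dt = T/N = 0.250000; dx = sigma*sqrt(3*dt) = 0.337750
u = exp(dx) = 1.401790; d = 1/u = 0.713374
p_u = 0.141482, p_m = 0.666667, p_d = 0.191852
Discount per step: exp(-r*dt) = 0.998002
Stock lattice S(k, j) with j the centered position index:
  k=0: S(0,+0) = 1.0900
  k=1: S(1,-1) = 0.7776; S(1,+0) = 1.0900; S(1,+1) = 1.5280
  k=2: S(2,-2) = 0.5547; S(2,-1) = 0.7776; S(2,+0) = 1.0900; S(2,+1) = 1.5280; S(2,+2) = 2.1419
  k=3: S(3,-3) = 0.3957; S(3,-2) = 0.5547; S(3,-1) = 0.7776; S(3,+0) = 1.0900; S(3,+1) = 1.5280; S(3,+2) = 2.1419; S(3,+3) = 3.0024
Terminal payoffs V(N, j) = max(S_T - K, 0):
  V(3,-3) = 0.000000; V(3,-2) = 0.000000; V(3,-1) = 0.000000; V(3,+0) = 0.080000; V(3,+1) = 0.517951; V(3,+2) = 1.131866; V(3,+3) = 1.992446
Backward induction: V(k, j) = exp(-r*dt) * [p_u * V(k+1, j+1) + p_m * V(k+1, j) + p_d * V(k+1, j-1)]
  V(2,-2) = exp(-r*dt) * [p_u*0.000000 + p_m*0.000000 + p_d*0.000000] = 0.000000
  V(2,-1) = exp(-r*dt) * [p_u*0.080000 + p_m*0.000000 + p_d*0.000000] = 0.011296
  V(2,+0) = exp(-r*dt) * [p_u*0.517951 + p_m*0.080000 + p_d*0.000000] = 0.126361
  V(2,+1) = exp(-r*dt) * [p_u*1.131866 + p_m*0.517951 + p_d*0.080000] = 0.519747
  V(2,+2) = exp(-r*dt) * [p_u*1.992446 + p_m*1.131866 + p_d*0.517951] = 1.133572
  V(1,-1) = exp(-r*dt) * [p_u*0.126361 + p_m*0.011296 + p_d*0.000000] = 0.025358
  V(1,+0) = exp(-r*dt) * [p_u*0.519747 + p_m*0.126361 + p_d*0.011296] = 0.159623
  V(1,+1) = exp(-r*dt) * [p_u*1.133572 + p_m*0.519747 + p_d*0.126361] = 0.530059
  V(0,+0) = exp(-r*dt) * [p_u*0.530059 + p_m*0.159623 + p_d*0.025358] = 0.185901


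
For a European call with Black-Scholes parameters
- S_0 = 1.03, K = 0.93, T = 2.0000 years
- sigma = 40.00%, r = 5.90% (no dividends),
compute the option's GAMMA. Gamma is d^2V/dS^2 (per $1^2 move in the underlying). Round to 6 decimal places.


Answer: Gamma = 0.546315

Derivation:
d1 = 0.6719803592; d2 = 0.1062949343
phi(d1) = 0.3183138813; exp(-qT) = 1.0000000000; exp(-rT) = 0.8886960526
Gamma = exp(-qT) * phi(d1) / (S * sigma * sqrt(T)) = 1.0000000000 * 0.3183138813 / (1.0300 * 0.4000 * 1.4142135624) = 0.546315


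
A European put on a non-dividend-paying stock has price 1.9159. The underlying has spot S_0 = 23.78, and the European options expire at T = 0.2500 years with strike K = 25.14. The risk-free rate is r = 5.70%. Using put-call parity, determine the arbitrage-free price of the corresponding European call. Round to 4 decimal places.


Put-call parity: C - P = S_0 * exp(-qT) - K * exp(-rT).
S_0 * exp(-qT) = 23.7800 * 1.00000000 = 23.78000000
K * exp(-rT) = 25.1400 * 0.98585105 = 24.78429541
C = P + S*exp(-qT) - K*exp(-rT)
C = 1.9159 + 23.78000000 - 24.78429541 = 0.9116

Answer: Call price = 0.9116


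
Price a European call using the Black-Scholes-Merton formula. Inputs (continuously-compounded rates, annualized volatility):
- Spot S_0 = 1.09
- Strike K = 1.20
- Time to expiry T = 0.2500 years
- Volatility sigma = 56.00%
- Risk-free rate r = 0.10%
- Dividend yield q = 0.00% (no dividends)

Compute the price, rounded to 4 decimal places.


Answer: Price = 0.0800

Derivation:
d1 = (ln(S/K) + (r - q + 0.5*sigma^2) * T) / (sigma * sqrt(T)) = -0.20247807
d2 = d1 - sigma * sqrt(T) = -0.48247807
exp(-rT) = 0.99975003; exp(-qT) = 1.00000000
C = S_0 * exp(-qT) * N(d1) - K * exp(-rT) * N(d2)
N(d1) = 0.41977150; N(d2) = 0.31473319
C = 1.0900 * 1.00000000 * 0.41977150 - 1.2000 * 0.99975003 * 0.31473319 = 0.0800


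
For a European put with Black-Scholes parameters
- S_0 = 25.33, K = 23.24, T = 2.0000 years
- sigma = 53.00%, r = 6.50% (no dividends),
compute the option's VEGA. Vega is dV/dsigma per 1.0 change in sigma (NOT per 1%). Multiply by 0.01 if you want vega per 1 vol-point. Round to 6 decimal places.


Answer: Vega = 11.470454

Derivation:
d1 = 0.6630987659; d2 = -0.0864344221
phi(d1) = 0.3202067110; exp(-qT) = 1.0000000000; exp(-rT) = 0.8780954309
Vega = S * exp(-qT) * phi(d1) * sqrt(T) = 25.3300 * 1.0000000000 * 0.3202067110 * 1.4142135624 = 11.470454


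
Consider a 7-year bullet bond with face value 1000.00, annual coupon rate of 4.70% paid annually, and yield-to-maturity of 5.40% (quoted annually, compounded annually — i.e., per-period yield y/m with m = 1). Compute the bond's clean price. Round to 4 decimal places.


Answer: Price = 960.0761

Derivation:
Coupon per period c = face * coupon_rate / m = 47.000000
Periods per year m = 1; per-period yield y/m = 0.054000
Number of cashflows N = 7
Cashflows (t years, CF_t, discount factor 1/(1+y/m)^(m*t), PV):
  t = 1.0000: CF_t = 47.000000, DF = 0.948767, PV = 44.592030
  t = 2.0000: CF_t = 47.000000, DF = 0.900158, PV = 42.307429
  t = 3.0000: CF_t = 47.000000, DF = 0.854040, PV = 40.139876
  t = 4.0000: CF_t = 47.000000, DF = 0.810285, PV = 38.083374
  t = 5.0000: CF_t = 47.000000, DF = 0.768771, PV = 36.132233
  t = 6.0000: CF_t = 47.000000, DF = 0.729384, PV = 34.281056
  t = 7.0000: CF_t = 1047.000000, DF = 0.692015, PV = 724.540065
Price P = sum_t PV_t = 960.076063


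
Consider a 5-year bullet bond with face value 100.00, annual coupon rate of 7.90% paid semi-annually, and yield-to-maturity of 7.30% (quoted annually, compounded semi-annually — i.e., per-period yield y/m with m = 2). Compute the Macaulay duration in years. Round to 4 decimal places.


Coupon per period c = face * coupon_rate / m = 3.950000
Periods per year m = 2; per-period yield y/m = 0.036500
Number of cashflows N = 10
Cashflows (t years, CF_t, discount factor 1/(1+y/m)^(m*t), PV):
  t = 0.5000: CF_t = 3.950000, DF = 0.964785, PV = 3.810902
  t = 1.0000: CF_t = 3.950000, DF = 0.930811, PV = 3.676702
  t = 1.5000: CF_t = 3.950000, DF = 0.898033, PV = 3.547229
  t = 2.0000: CF_t = 3.950000, DF = 0.866409, PV = 3.422314
  t = 2.5000: CF_t = 3.950000, DF = 0.835898, PV = 3.301798
  t = 3.0000: CF_t = 3.950000, DF = 0.806462, PV = 3.185527
  t = 3.5000: CF_t = 3.950000, DF = 0.778063, PV = 3.073349
  t = 4.0000: CF_t = 3.950000, DF = 0.750664, PV = 2.965123
  t = 4.5000: CF_t = 3.950000, DF = 0.724230, PV = 2.860707
  t = 5.0000: CF_t = 103.950000, DF = 0.698726, PV = 72.632573
Price P = sum_t PV_t = 102.476224
Macaulay numerator sum_t t * PV_t:
  t * PV_t at t = 0.5000: 1.905451
  t * PV_t at t = 1.0000: 3.676702
  t * PV_t at t = 1.5000: 5.320843
  t * PV_t at t = 2.0000: 6.844628
  t * PV_t at t = 2.5000: 8.254496
  t * PV_t at t = 3.0000: 9.556580
  t * PV_t at t = 3.5000: 10.756723
  t * PV_t at t = 4.0000: 11.860490
  t * PV_t at t = 4.5000: 12.873180
  t * PV_t at t = 5.0000: 363.162865
Macaulay duration D = (sum_t t * PV_t) / P = 434.211960 / 102.476224 = 4.237197

Answer: Macaulay duration = 4.2372 years


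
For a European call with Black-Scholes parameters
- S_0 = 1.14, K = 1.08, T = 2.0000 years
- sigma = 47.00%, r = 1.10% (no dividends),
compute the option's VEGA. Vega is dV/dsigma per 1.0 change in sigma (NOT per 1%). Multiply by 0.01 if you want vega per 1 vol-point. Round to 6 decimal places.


d1 = 0.4467819914; d2 = -0.2178983829
phi(d1) = 0.3610475517; exp(-qT) = 1.0000000000; exp(-rT) = 0.9782402351
Vega = S * exp(-qT) * phi(d1) * sqrt(T) = 1.1400 * 1.0000000000 * 0.3610475517 * 1.4142135624 = 0.582082

Answer: Vega = 0.582082


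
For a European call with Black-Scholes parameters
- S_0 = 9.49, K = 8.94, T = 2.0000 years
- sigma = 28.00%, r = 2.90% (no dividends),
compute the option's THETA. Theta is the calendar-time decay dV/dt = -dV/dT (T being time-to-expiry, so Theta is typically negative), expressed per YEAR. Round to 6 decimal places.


Answer: Theta = -0.463534

Derivation:
d1 = 0.4952349203; d2 = 0.0992551228
phi(d1) = 0.3529011300; exp(-qT) = 1.0000000000; exp(-rT) = 0.9436499474
Theta = -S*exp(-qT)*phi(d1)*sigma/(2*sqrt(T)) - r*K*exp(-rT)*N(d2) + q*S*exp(-qT)*N(d1)
N(d1) = 0.6897828482; N(d2) = 0.5395321454; sqrt(T) = 1.4142135624
Term 1 = -9.4900 * 1.0000000000 * 0.3529011300 * 0.2800 / (2 * 1.4142135624) = -0.3315372259
Term 2 = -0.0290 * 8.9400 * 0.9436499474 * 0.5395321454 = -0.1319969091
Term 3 = 0 (no dividend yield, q = 0)
Theta = -0.3315372259 + (-0.1319969091) + (0.0000000000) = -0.463534


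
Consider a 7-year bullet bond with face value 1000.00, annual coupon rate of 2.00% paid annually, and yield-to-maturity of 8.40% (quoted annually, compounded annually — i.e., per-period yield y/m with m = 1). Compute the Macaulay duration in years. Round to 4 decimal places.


Coupon per period c = face * coupon_rate / m = 20.000000
Periods per year m = 1; per-period yield y/m = 0.084000
Number of cashflows N = 7
Cashflows (t years, CF_t, discount factor 1/(1+y/m)^(m*t), PV):
  t = 1.0000: CF_t = 20.000000, DF = 0.922509, PV = 18.450185
  t = 2.0000: CF_t = 20.000000, DF = 0.851023, PV = 17.020465
  t = 3.0000: CF_t = 20.000000, DF = 0.785077, PV = 15.701536
  t = 4.0000: CF_t = 20.000000, DF = 0.724241, PV = 14.484812
  t = 5.0000: CF_t = 20.000000, DF = 0.668119, PV = 13.362373
  t = 6.0000: CF_t = 20.000000, DF = 0.616346, PV = 12.326912
  t = 7.0000: CF_t = 1020.000000, DF = 0.568585, PV = 579.956201
Price P = sum_t PV_t = 671.302484
Macaulay numerator sum_t t * PV_t:
  t * PV_t at t = 1.0000: 18.450185
  t * PV_t at t = 2.0000: 34.040931
  t * PV_t at t = 3.0000: 47.104609
  t * PV_t at t = 4.0000: 57.939249
  t * PV_t at t = 5.0000: 66.811864
  t * PV_t at t = 6.0000: 73.961473
  t * PV_t at t = 7.0000: 4059.693407
Macaulay duration D = (sum_t t * PV_t) / P = 4358.001717 / 671.302484 = 6.491860

Answer: Macaulay duration = 6.4919 years


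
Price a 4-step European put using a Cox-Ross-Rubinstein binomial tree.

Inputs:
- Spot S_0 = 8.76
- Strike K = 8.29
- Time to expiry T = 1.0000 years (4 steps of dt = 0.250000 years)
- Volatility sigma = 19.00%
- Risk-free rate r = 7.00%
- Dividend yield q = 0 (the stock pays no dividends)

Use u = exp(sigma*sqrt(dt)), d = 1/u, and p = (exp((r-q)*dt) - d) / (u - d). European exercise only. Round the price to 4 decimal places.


Answer: Price = V(0,0) = 0.2516

Derivation:
dt = T/N = 0.250000
u = exp(sigma*sqrt(dt)) = 1.099659; d = 1/u = 0.909373
p = (exp((r-q)*dt) - d) / (u - d) = 0.569044
Discount per step: exp(-r*dt) = 0.982652
Stock lattice S(k, i) with i counting down-moves:
  k=0: S(0,0) = 8.7600
  k=1: S(1,0) = 9.6330; S(1,1) = 7.9661
  k=2: S(2,0) = 10.5930; S(2,1) = 8.7600; S(2,2) = 7.2442
  k=3: S(3,0) = 11.6487; S(3,1) = 9.6330; S(3,2) = 7.9661; S(3,3) = 6.5876
  k=4: S(4,0) = 12.8096; S(4,1) = 10.5930; S(4,2) = 8.7600; S(4,3) = 7.2442; S(4,4) = 5.9906
Terminal payoffs V(N, i) = max(K - S_T, 0):
  V(4,0) = 0.000000; V(4,1) = 0.000000; V(4,2) = 0.000000; V(4,3) = 1.045838; V(4,4) = 2.299374
Backward induction: V(k, i) = exp(-r*dt) * [p * V(k+1, i) + (1-p) * V(k+1, i+1)].
  V(3,0) = exp(-r*dt) * [p*0.000000 + (1-p)*0.000000] = 0.000000
  V(3,1) = exp(-r*dt) * [p*0.000000 + (1-p)*0.000000] = 0.000000
  V(3,2) = exp(-r*dt) * [p*0.000000 + (1-p)*1.045838] = 0.442891
  V(3,3) = exp(-r*dt) * [p*1.045838 + (1-p)*2.299374] = 1.558542
  V(2,0) = exp(-r*dt) * [p*0.000000 + (1-p)*0.000000] = 0.000000
  V(2,1) = exp(-r*dt) * [p*0.000000 + (1-p)*0.442891] = 0.187555
  V(2,2) = exp(-r*dt) * [p*0.442891 + (1-p)*1.558542] = 0.907664
  V(1,0) = exp(-r*dt) * [p*0.000000 + (1-p)*0.187555] = 0.079426
  V(1,1) = exp(-r*dt) * [p*0.187555 + (1-p)*0.907664] = 0.489253
  V(0,0) = exp(-r*dt) * [p*0.079426 + (1-p)*0.489253] = 0.251602


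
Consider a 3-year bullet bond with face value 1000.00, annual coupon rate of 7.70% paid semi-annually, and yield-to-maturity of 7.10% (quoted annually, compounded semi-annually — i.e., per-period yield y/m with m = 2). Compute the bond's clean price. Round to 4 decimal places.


Coupon per period c = face * coupon_rate / m = 38.500000
Periods per year m = 2; per-period yield y/m = 0.035500
Number of cashflows N = 6
Cashflows (t years, CF_t, discount factor 1/(1+y/m)^(m*t), PV):
  t = 0.5000: CF_t = 38.500000, DF = 0.965717, PV = 37.180106
  t = 1.0000: CF_t = 38.500000, DF = 0.932609, PV = 35.905462
  t = 1.5000: CF_t = 38.500000, DF = 0.900637, PV = 34.674517
  t = 2.0000: CF_t = 38.500000, DF = 0.869760, PV = 33.485772
  t = 2.5000: CF_t = 38.500000, DF = 0.839942, PV = 32.337781
  t = 3.0000: CF_t = 1038.500000, DF = 0.811147, PV = 842.375799
Price P = sum_t PV_t = 1015.959438

Answer: Price = 1015.9594


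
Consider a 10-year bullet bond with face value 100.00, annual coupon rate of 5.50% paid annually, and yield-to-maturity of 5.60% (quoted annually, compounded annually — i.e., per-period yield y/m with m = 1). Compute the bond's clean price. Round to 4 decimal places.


Answer: Price = 99.2498

Derivation:
Coupon per period c = face * coupon_rate / m = 5.500000
Periods per year m = 1; per-period yield y/m = 0.056000
Number of cashflows N = 10
Cashflows (t years, CF_t, discount factor 1/(1+y/m)^(m*t), PV):
  t = 1.0000: CF_t = 5.500000, DF = 0.946970, PV = 5.208333
  t = 2.0000: CF_t = 5.500000, DF = 0.896752, PV = 4.932134
  t = 3.0000: CF_t = 5.500000, DF = 0.849197, PV = 4.670581
  t = 4.0000: CF_t = 5.500000, DF = 0.804163, PV = 4.422899
  t = 5.0000: CF_t = 5.500000, DF = 0.761518, PV = 4.188351
  t = 6.0000: CF_t = 5.500000, DF = 0.721135, PV = 3.966242
  t = 7.0000: CF_t = 5.500000, DF = 0.682893, PV = 3.755911
  t = 8.0000: CF_t = 5.500000, DF = 0.646679, PV = 3.556734
  t = 9.0000: CF_t = 5.500000, DF = 0.612385, PV = 3.368119
  t = 10.0000: CF_t = 105.500000, DF = 0.579910, PV = 61.180536
Price P = sum_t PV_t = 99.249840


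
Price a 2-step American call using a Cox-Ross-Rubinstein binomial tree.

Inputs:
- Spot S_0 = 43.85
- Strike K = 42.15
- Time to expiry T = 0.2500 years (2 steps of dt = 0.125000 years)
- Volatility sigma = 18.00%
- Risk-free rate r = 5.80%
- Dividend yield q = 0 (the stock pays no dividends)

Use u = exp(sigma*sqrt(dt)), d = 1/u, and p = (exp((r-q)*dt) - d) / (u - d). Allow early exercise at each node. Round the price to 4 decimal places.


dt = T/N = 0.125000
u = exp(sigma*sqrt(dt)) = 1.065708; d = 1/u = 0.938343
p = (exp((r-q)*dt) - d) / (u - d) = 0.541225
Discount per step: exp(-r*dt) = 0.992776
Stock lattice S(k, i) with i counting down-moves:
  k=0: S(0,0) = 43.8500
  k=1: S(1,0) = 46.7313; S(1,1) = 41.1463
  k=2: S(2,0) = 49.8019; S(2,1) = 43.8500; S(2,2) = 38.6094
Terminal payoffs V(N, i) = max(S_T - K, 0):
  V(2,0) = 7.651940; V(2,1) = 1.700000; V(2,2) = 0.000000
Backward induction: V(k, i) = exp(-r*dt) * [p * V(k+1, i) + (1-p) * V(k+1, i+1)]; then take max(V_cont, immediate exercise) for American.
  V(1,0) = exp(-r*dt) * [p*7.651940 + (1-p)*1.700000] = 4.885790; exercise = 4.581307; V(1,0) = max -> 4.885790
  V(1,1) = exp(-r*dt) * [p*1.700000 + (1-p)*0.000000] = 0.913436; exercise = 0.000000; V(1,1) = max -> 0.913436
  V(0,0) = exp(-r*dt) * [p*4.885790 + (1-p)*0.913436] = 3.041245; exercise = 1.700000; V(0,0) = max -> 3.041245

Answer: Price = V(0,0) = 3.0412


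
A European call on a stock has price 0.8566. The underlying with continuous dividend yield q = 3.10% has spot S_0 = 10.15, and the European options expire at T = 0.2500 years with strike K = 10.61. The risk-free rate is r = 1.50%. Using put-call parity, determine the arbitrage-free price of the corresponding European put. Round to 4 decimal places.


Answer: Put price = 1.3552

Derivation:
Put-call parity: C - P = S_0 * exp(-qT) - K * exp(-rT).
S_0 * exp(-qT) = 10.1500 * 0.99227995 = 10.07164153
K * exp(-rT) = 10.6100 * 0.99625702 = 10.57028701
P = C - S*exp(-qT) + K*exp(-rT)
P = 0.8566 - 10.07164153 + 10.57028701 = 1.3552


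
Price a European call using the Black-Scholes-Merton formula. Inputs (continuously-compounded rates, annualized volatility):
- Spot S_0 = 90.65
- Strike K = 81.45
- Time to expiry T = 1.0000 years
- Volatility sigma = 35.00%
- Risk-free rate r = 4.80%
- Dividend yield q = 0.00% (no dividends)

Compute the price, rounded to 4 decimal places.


Answer: Price = 19.3114

Derivation:
d1 = (ln(S/K) + (r - q + 0.5*sigma^2) * T) / (sigma * sqrt(T)) = 0.61790458
d2 = d1 - sigma * sqrt(T) = 0.26790458
exp(-rT) = 0.95313379; exp(-qT) = 1.00000000
C = S_0 * exp(-qT) * N(d1) - K * exp(-rT) * N(d2)
N(d1) = 0.73168088; N(d2) = 0.60561361
C = 90.6500 * 1.00000000 * 0.73168088 - 81.4500 * 0.95313379 * 0.60561361 = 19.3114


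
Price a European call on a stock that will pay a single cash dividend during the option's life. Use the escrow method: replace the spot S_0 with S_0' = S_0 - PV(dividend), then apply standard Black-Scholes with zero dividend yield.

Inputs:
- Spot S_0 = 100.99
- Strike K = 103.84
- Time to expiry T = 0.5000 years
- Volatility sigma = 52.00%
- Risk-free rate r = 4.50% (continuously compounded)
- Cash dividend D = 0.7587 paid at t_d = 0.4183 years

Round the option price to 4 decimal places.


PV(D) = D * exp(-r * t_d) = 0.7587 * 0.98135256 = 0.74455218
S_0' = S_0 - PV(D) = 100.9900 - 0.74455218 = 100.24544782
d1 = (ln(S_0'/K) + (r + sigma^2/2)*T) / (sigma*sqrt(T)) = 0.14922783
d2 = d1 - sigma*sqrt(T) = -0.21846770
exp(-rT) = 0.97775124
N(d1) = 0.55931307; N(d2) = 0.41353236
C = S_0' * N(d1) - K * exp(-rT) * N(d2) = 100.24544782 * 0.55931307 - 103.8400 * 0.97775124 * 0.41353236 = 14.0828

Answer: Price = 14.0828


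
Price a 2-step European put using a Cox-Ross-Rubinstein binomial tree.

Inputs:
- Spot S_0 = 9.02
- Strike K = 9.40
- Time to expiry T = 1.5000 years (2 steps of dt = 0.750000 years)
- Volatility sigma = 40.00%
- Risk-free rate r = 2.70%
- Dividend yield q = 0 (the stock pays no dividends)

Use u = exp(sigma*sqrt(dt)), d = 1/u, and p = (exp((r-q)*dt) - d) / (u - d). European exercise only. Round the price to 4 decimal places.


Answer: Price = V(0,0) = 1.6355

Derivation:
dt = T/N = 0.750000
u = exp(sigma*sqrt(dt)) = 1.413982; d = 1/u = 0.707222
p = (exp((r-q)*dt) - d) / (u - d) = 0.443197
Discount per step: exp(-r*dt) = 0.979954
Stock lattice S(k, i) with i counting down-moves:
  k=0: S(0,0) = 9.0200
  k=1: S(1,0) = 12.7541; S(1,1) = 6.3791
  k=2: S(2,0) = 18.0341; S(2,1) = 9.0200; S(2,2) = 4.5115
Terminal payoffs V(N, i) = max(K - S_T, 0):
  V(2,0) = 0.000000; V(2,1) = 0.380000; V(2,2) = 4.888526
Backward induction: V(k, i) = exp(-r*dt) * [p * V(k+1, i) + (1-p) * V(k+1, i+1)].
  V(1,0) = exp(-r*dt) * [p*0.000000 + (1-p)*0.380000] = 0.207344
  V(1,1) = exp(-r*dt) * [p*0.380000 + (1-p)*4.888526] = 2.832419
  V(0,0) = exp(-r*dt) * [p*0.207344 + (1-p)*2.832419] = 1.635536
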